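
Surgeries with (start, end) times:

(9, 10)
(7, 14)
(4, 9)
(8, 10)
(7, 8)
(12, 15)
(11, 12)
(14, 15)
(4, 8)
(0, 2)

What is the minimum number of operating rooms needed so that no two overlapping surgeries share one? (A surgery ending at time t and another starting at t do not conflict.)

Count concurrent intervals with a sweep; the peak is the room count.
starts: [0, 4, 4, 7, 7, 8, 9, 11, 12, 14]
ends:   [2, 8, 8, 9, 10, 10, 12, 14, 15, 15]
s0→1 e2→0 s4→1 s4→2 s7→3 s7→4  — peak 4.

4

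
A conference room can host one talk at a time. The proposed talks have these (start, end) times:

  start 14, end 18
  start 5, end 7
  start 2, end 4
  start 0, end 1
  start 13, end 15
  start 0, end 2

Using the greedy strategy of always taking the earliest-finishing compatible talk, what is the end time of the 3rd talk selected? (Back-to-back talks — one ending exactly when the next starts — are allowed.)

7

Sorted by end: (0,1)  (0,2)  (2,4)  (5,7)  (13,15)  (14,18)
take (0,1); skip (0,2); take (2,4); take (5,7); take (13,15); skip (14,18).
Selected: (0,1) (2,4) (5,7) (13,15)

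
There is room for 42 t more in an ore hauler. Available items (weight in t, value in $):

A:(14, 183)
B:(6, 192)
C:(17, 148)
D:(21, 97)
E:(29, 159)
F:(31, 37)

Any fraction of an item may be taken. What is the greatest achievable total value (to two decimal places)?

Greedy by value/weight ratio, highest first.
Order: B (192/6=32.00) > A (183/14=13.07) > C (148/17=8.71) > E (159/29=5.48) > D (97/21=4.62) > F (37/31=1.19)
Fill: take B (6 @ 192) → take A (14 @ 183) → take C (17 @ 148) → take 5/29 of E → 27.41; 42/42 used.
Total value = 550.41

550.41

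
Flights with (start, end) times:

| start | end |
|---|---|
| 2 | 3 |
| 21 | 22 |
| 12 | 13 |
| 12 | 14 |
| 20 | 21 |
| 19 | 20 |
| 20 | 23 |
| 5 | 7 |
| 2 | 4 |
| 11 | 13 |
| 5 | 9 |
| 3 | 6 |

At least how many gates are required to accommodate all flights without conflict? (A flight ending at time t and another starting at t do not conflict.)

3

The answer is the maximum number of intervals overlapping at any instant.
Events (time:±→running): 2:+→1 2:+→2 3:-→1 3:+→2 4:-→1 5:+→2 5:+→3 … peak 3.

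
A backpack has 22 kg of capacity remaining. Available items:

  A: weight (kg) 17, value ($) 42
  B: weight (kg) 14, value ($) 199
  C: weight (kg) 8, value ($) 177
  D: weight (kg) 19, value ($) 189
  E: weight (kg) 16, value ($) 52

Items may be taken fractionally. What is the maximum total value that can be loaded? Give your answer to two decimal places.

376.00

Sort by value per unit weight and fill in that order.
Order: C (177/8=22.12) > B (199/14=14.21) > D (189/19=9.95) > E (52/16=3.25) > A (42/17=2.47)
Fill: take C (8 @ 177) → take B (14 @ 199); 22/22 used.
Total value = 376.00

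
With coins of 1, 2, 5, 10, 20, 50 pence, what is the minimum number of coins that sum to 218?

8

Use the largest denomination that fits, subtract, and repeat.
218 = 4×50 + 1×10 + 1×5 + 1×2 + 1×1
Total coins = 4 + 1 + 1 + 1 + 1 = 8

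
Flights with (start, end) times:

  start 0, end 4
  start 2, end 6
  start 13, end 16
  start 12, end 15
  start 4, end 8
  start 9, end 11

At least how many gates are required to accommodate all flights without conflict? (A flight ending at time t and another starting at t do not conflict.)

Count concurrent intervals with a sweep; the peak is the room count.
Events (time:±→running): 0:+→1 2:+→2 … peak 2.

2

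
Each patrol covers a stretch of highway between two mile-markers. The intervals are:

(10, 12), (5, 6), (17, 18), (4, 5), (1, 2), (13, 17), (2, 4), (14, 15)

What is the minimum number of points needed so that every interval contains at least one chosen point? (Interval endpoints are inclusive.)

By right end: [1,2]  [2,4]  [4,5]  [5,6]  [10,12]  [14,15]  [13,17]  [17,18]
[1,2] uncovered → point at 2; [4,5] uncovered → point at 5; [10,12] uncovered → point at 12; [14,15] uncovered → point at 15; [17,18] uncovered → point at 18.
Points: 2, 5, 12, 15, 18 (5 total).

5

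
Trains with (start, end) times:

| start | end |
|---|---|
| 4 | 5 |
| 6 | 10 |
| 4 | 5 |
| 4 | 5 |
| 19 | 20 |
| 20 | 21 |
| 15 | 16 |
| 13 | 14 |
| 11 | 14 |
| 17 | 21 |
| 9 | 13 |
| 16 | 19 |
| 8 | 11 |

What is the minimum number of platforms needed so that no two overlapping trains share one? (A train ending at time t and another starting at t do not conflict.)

Count concurrent intervals with a sweep; the peak is the room count.
Events (time:±→running): 4:+→1 4:+→2 4:+→3 … peak 3.

3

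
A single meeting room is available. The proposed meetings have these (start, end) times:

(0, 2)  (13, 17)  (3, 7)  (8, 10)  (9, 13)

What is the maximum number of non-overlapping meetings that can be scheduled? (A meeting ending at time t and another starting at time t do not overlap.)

Order by finish time; keep every interval that doesn't clash with the previous kept one.
By end time: (0,2), (3,7), (8,10), (9,13), (13,17).
Pick (0,2); next start ≥ 2 → (3,7); next start ≥ 7 → (8,10); next start ≥ 10 → (13,17).
Selected 4 meetings.

4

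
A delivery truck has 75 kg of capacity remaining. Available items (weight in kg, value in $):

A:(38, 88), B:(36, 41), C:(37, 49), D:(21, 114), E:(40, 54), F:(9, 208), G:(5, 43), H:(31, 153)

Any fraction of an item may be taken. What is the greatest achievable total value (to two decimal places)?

Ratios (sorted): F 23.11, G 8.60, D 5.43, H 4.94, A 2.32, E 1.35, C 1.32, B 1.14
take F (9 @ 208); take G (5 @ 43); take D (21 @ 114); take H (31 @ 153); take 9/38 of A → 20.84. Capacity used 75/75.
Total value = 538.84

538.84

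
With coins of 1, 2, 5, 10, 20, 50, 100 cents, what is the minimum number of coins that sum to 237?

6

Use the largest denomination that fits, subtract, and repeat.
237 = 2×100 + 1×20 + 1×10 + 1×5 + 1×2
Total coins = 2 + 1 + 1 + 1 + 1 = 6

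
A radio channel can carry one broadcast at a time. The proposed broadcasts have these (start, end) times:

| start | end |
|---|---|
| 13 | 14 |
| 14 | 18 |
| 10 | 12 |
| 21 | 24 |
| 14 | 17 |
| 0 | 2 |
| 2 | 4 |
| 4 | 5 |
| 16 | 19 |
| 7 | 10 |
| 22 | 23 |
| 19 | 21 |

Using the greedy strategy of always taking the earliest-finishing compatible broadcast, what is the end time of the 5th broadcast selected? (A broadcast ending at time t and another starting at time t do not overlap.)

12

Sort by end time and greedily take each interval whose start is ≥ the last chosen end.
By end time: (0,2), (2,4), (4,5), (7,10), (10,12), (13,14), (14,17), (14,18), (16,19), (19,21), (22,23), (21,24).
Pick (0,2); next start ≥ 2 → (2,4); next start ≥ 4 → (4,5); next start ≥ 5 → (7,10); next start ≥ 10 → (10,12); next start ≥ 12 → (13,14); next start ≥ 14 → (14,17); next start ≥ 17 → (19,21); next start ≥ 21 → (22,23).
Selected: (0,2) (2,4) (4,5) (7,10) (10,12) (13,14) (14,17) (19,21) (22,23)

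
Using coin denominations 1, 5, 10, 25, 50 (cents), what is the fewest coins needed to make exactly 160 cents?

4

Use the largest denomination that fits, subtract, and repeat.
160 − 3×50→10 − 1×10→0
Total coins = 3 + 1 = 4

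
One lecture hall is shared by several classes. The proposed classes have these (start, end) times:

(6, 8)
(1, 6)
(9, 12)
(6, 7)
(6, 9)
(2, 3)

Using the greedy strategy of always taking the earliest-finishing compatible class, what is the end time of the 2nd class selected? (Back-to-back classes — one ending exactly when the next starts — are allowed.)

7

Sort by end time and greedily take each interval whose start is ≥ the last chosen end.
Sorted by end: (2,3)  (1,6)  (6,7)  (6,8)  (6,9)  (9,12)
take (2,3); skip (1,6); take (6,7); skip (6,8); take (9,12).
Selected: (2,3) (6,7) (9,12)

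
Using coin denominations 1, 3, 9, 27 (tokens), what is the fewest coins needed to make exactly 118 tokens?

6

118 = 4×27 + 1×9 + 1×1
Total coins = 4 + 1 + 1 = 6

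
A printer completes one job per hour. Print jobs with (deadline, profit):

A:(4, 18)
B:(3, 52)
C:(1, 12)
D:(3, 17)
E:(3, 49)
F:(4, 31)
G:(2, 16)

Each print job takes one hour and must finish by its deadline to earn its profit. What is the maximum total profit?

150

By profit: B(d3,52), E(d3,49), F(d4,31), A(d4,18), D(d3,17), G(d2,16), C(d1,12)
B→slot 3; E→slot 2; F→slot 4; A→slot 1; D skipped; G skipped; C skipped.
Profit = 18 + 49 + 52 + 31 = 150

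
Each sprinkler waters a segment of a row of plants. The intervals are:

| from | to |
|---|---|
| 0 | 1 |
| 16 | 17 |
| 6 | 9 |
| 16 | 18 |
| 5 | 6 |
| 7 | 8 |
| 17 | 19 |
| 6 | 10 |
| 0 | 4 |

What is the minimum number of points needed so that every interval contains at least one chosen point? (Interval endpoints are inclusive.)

Sort by right endpoint; whenever an interval is uncovered, place a point at its right end.
By right end: [0,1]  [0,4]  [5,6]  [7,8]  [6,9]  [6,10]  [16,17]  [16,18]  [17,19]
[0,1] uncovered → point at 1; [5,6] uncovered → point at 6; [7,8] uncovered → point at 8; [16,17] uncovered → point at 17.
Points: 1, 6, 8, 17 (4 total).

4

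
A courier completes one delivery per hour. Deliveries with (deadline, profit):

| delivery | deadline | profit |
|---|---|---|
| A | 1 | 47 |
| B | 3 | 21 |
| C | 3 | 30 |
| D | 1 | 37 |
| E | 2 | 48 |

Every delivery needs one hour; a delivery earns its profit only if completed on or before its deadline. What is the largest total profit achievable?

125

Sort by profit descending; place each in the latest free slot ≤ its deadline.
By profit: E(d2,48), A(d1,47), D(d1,37), C(d3,30), B(d3,21)
E→slot 2; A→slot 1; D skipped; C→slot 3; B skipped.
Profit = 47 + 48 + 30 = 125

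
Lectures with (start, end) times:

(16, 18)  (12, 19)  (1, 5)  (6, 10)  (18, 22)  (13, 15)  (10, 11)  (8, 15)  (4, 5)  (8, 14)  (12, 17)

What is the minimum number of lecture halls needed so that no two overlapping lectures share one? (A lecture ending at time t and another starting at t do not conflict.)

5

The answer is the maximum number of intervals overlapping at any instant.
starts: [1, 4, 6, 8, 8, 10, 12, 12, 13, 16, 18]
ends:   [5, 5, 10, 11, 14, 15, 15, 17, 18, 19, 22]
s1→1 s4→2 e5→1 e5→0 s6→1 s8→2 s8→3 e10→2 s10→3 e11→2 s12→3 s12→4 s13→5  — peak 5.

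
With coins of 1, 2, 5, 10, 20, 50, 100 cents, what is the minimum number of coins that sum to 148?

Greedy: take as many of the largest coin as possible, then repeat with the remainder.
148 = 1×100 + 2×20 + 1×5 + 1×2 + 1×1
Total coins = 1 + 2 + 1 + 1 + 1 = 6

6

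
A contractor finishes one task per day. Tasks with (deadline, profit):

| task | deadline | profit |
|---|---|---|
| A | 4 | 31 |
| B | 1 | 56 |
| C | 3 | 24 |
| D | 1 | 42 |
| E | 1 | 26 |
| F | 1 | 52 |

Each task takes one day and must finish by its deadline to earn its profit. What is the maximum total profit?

111

Take jobs in profit order; each goes to the latest open slot no later than its deadline.
Profit order: B=56 F=52 D=42 A=31 E=26 C=24
Assign: B→slot 1, F skipped, D skipped, A→slot 4, E skipped, C→slot 3.
Slots: [1:B] [3:C] [4:A]
Profit = 56 + 24 + 31 = 111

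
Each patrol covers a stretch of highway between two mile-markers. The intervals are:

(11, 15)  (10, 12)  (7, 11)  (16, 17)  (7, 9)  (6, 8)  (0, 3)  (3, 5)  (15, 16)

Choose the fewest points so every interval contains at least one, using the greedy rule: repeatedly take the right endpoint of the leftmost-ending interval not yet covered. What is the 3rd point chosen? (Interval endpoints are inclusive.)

Sort by right endpoint; whenever an interval is uncovered, place a point at its right end.
By right end: [0,3]  [3,5]  [6,8]  [7,9]  [7,11]  [10,12]  [11,15]  [15,16]  [16,17]
[0,3] uncovered → point at 3; [6,8] uncovered → point at 8; [10,12] uncovered → point at 12; [15,16] uncovered → point at 16.
Points: 3, 8, 12, 16 (4 total).

12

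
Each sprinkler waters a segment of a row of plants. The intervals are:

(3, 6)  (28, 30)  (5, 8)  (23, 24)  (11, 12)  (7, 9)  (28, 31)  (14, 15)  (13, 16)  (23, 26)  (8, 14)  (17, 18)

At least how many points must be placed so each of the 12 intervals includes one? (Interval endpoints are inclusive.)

Sorted: [3,6] [5,8] [7,9] [11,12] [8,14] [14,15] [13,16] [17,18] [23,24] [23,26] [28,30] [28,31]
{[3,6],[5,8]} hit by 6; {[7,9]} hit by 9; {[11,12],[8,14]} hit by 12; {[14,15],[13,16]} hit by 15; {[17,18]} hit by 18; {[23,24],[23,26]} hit by 24; {[28,30],[28,31]} hit by 30.
Points: 6, 9, 12, 15, 18, 24, 30 (7 total).

7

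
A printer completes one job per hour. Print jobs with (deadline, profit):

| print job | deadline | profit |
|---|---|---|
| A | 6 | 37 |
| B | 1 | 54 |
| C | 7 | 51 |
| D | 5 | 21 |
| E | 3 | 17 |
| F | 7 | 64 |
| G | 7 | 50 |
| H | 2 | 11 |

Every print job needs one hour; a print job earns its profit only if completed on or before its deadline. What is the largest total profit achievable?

Sort by profit descending; place each in the latest free slot ≤ its deadline.
Profit order: F=64 B=54 C=51 G=50 A=37 D=21 E=17 H=11
Assign: F→slot 7, B→slot 1, C→slot 6, G→slot 5, A→slot 4, D→slot 3, E→slot 2, H skipped.
Slots: [1:B] [2:E] [3:D] [4:A] [5:G] [6:C] [7:F]
Profit = 54 + 17 + 21 + 37 + 50 + 51 + 64 = 294

294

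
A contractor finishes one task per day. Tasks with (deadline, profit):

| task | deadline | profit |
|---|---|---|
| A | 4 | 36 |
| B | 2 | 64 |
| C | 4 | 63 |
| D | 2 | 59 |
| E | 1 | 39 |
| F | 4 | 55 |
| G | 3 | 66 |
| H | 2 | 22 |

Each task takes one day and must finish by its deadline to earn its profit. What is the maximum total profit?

252

Sort by profit descending; place each in the latest free slot ≤ its deadline.
By profit: G(d3,66), B(d2,64), C(d4,63), D(d2,59), F(d4,55), E(d1,39), A(d4,36), H(d2,22)
G→slot 3; B→slot 2; C→slot 4; D→slot 1; F skipped; E skipped; A skipped; H skipped.
Profit = 59 + 64 + 66 + 63 = 252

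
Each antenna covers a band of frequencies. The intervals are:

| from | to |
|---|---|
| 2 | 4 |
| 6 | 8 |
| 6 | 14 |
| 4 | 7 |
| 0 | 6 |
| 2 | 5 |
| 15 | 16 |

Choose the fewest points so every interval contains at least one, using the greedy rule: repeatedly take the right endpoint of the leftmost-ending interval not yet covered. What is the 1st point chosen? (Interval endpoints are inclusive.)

4

Sorted: [2,4] [2,5] [0,6] [4,7] [6,8] [6,14] [15,16]
{[2,4],[2,5],[0,6],[4,7]} hit by 4; {[6,8],[6,14]} hit by 8; {[15,16]} hit by 16.
Points: 4, 8, 16 (3 total).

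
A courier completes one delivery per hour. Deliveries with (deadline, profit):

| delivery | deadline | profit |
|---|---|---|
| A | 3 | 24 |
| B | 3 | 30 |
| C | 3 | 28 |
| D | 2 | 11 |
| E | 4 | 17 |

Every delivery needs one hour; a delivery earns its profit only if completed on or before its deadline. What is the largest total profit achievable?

99

Profit order: B=30 C=28 A=24 E=17 D=11
Assign: B→slot 3, C→slot 2, A→slot 1, E→slot 4, D skipped.
Slots: [1:A] [2:C] [3:B] [4:E]
Profit = 24 + 28 + 30 + 17 = 99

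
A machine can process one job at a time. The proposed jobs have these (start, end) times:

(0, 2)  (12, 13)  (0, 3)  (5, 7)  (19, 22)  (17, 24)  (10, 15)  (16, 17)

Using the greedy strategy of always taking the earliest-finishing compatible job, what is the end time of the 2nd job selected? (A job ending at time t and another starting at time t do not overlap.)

7

Sort by end time and greedily take each interval whose start is ≥ the last chosen end.
By end time: (0,2), (0,3), (5,7), (12,13), (10,15), (16,17), (19,22), (17,24).
Pick (0,2); next start ≥ 2 → (5,7); next start ≥ 7 → (12,13); next start ≥ 13 → (16,17); next start ≥ 17 → (19,22).
Selected: (0,2) (5,7) (12,13) (16,17) (19,22)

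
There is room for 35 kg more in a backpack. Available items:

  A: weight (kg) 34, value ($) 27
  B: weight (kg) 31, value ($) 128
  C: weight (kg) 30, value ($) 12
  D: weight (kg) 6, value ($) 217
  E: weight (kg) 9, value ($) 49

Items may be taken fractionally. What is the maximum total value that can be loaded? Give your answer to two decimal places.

Sort by value per unit weight and fill in that order.
Ratios (sorted): D 36.17, E 5.44, B 4.13, A 0.79, C 0.40
take D (6 @ 217); take E (9 @ 49); take 20/31 of B → 82.58. Capacity used 35/35.
Total value = 348.58

348.58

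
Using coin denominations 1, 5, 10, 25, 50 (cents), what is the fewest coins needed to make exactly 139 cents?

139 = 2×50 + 1×25 + 1×10 + 4×1
Total coins = 2 + 1 + 1 + 4 = 8

8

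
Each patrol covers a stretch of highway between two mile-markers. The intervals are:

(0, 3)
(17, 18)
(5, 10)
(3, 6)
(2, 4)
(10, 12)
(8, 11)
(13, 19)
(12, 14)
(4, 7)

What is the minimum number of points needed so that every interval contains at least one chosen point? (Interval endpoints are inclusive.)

Sorted: [0,3] [2,4] [3,6] [4,7] [5,10] [8,11] [10,12] [12,14] [17,18] [13,19]
{[0,3],[2,4],[3,6]} hit by 3; {[4,7],[5,10]} hit by 7; {[8,11],[10,12]} hit by 11; {[12,14]} hit by 14; {[17,18],[13,19]} hit by 18.
Points: 3, 7, 11, 14, 18 (5 total).

5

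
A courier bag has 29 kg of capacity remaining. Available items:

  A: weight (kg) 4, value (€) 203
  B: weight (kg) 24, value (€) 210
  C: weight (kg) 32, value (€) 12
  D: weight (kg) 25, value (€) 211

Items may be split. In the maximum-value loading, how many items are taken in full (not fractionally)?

Sort by value per unit weight and fill in that order.
Order: A (203/4=50.75) > B (210/24=8.75) > D (211/25=8.44) > C (12/32=0.38)
Fill: take A (4 @ 203) → take B (24 @ 210) → take 1/25 of D → 8.44; 29/29 used.
2 item(s) taken whole; one partial (take 1/25 of D).

2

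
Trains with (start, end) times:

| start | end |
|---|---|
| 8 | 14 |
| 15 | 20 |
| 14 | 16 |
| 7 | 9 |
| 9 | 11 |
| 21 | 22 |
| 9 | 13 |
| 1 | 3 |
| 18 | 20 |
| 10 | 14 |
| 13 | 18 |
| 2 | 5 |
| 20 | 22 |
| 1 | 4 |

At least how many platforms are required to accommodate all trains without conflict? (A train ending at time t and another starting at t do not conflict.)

4

starts: [1, 1, 2, 7, 8, 9, 9, 10, 13, 14, 15, 18, 20, 21]
ends:   [3, 4, 5, 9, 11, 13, 14, 14, 16, 18, 20, 20, 22, 22]
s1→1 s1→2 s2→3 e3→2 e4→1 e5→0 s7→1 s8→2 e9→1 s9→2 s9→3 s10→4  — peak 4.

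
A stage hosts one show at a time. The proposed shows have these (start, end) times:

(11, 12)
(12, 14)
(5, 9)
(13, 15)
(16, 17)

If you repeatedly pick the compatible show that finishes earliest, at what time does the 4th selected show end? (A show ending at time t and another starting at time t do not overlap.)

Sort by end time and greedily take each interval whose start is ≥ the last chosen end.
Sorted by end: (5,9)  (11,12)  (12,14)  (13,15)  (16,17)
take (5,9); take (11,12); take (12,14); take (16,17).
Selected: (5,9) (11,12) (12,14) (16,17)

17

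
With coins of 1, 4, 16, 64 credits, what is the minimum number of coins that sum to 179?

Greedy: take as many of the largest coin as possible, then repeat with the remainder.
179 = 2×64 + 3×16 + 3×1
Total coins = 2 + 3 + 3 = 8

8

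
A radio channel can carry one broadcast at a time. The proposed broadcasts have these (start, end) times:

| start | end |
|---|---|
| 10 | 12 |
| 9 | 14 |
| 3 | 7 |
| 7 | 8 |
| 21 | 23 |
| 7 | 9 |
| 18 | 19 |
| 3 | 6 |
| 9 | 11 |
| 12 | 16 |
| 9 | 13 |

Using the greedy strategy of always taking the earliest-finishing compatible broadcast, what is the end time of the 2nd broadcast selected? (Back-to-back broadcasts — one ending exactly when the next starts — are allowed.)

8

Sort by end time and greedily take each interval whose start is ≥ the last chosen end.
Sorted by end: (3,6)  (3,7)  (7,8)  (7,9)  (9,11)  (10,12)  (9,13)  (9,14)  (12,16)  (18,19)  (21,23)
take (3,6); take (7,8); skip (7,9); take (9,11); take (12,16); take (18,19); take (21,23).
Selected: (3,6) (7,8) (9,11) (12,16) (18,19) (21,23)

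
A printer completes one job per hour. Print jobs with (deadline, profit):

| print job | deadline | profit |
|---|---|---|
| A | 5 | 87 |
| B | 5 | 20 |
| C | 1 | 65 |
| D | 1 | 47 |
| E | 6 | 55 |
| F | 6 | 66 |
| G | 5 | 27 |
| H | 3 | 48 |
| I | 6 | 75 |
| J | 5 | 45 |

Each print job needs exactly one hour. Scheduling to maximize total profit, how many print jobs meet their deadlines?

Sort by profit descending; place each in the latest free slot ≤ its deadline.
Profit order: A=87 I=75 F=66 C=65 E=55 H=48 D=47 J=45 G=27 B=20
Assign: A→slot 5, I→slot 6, F→slot 4, C→slot 1, E→slot 3, H→slot 2, D skipped, J skipped, G skipped, B skipped.
Slots: [1:C] [2:H] [3:E] [4:F] [5:A] [6:I]
6 of 10 scheduled.

6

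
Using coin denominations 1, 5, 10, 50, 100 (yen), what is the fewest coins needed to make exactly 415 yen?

6

415 = 4×100 + 1×10 + 1×5
Total coins = 4 + 1 + 1 = 6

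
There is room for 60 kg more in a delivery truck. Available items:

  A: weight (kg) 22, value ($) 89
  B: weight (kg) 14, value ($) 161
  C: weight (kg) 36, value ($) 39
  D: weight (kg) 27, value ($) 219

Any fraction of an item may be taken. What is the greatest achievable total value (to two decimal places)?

Greedy by value/weight ratio, highest first.
Ratios (sorted): B 11.50, D 8.11, A 4.05, C 1.08
take B (14 @ 161); take D (27 @ 219); take 19/22 of A → 76.86. Capacity used 60/60.
Total value = 456.86

456.86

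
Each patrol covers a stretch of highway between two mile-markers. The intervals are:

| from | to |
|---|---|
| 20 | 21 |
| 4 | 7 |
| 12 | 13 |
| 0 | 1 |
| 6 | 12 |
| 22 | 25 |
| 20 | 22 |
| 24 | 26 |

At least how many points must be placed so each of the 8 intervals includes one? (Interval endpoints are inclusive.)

Sort by right endpoint; whenever an interval is uncovered, place a point at its right end.
By right end: [0,1]  [4,7]  [6,12]  [12,13]  [20,21]  [20,22]  [22,25]  [24,26]
[0,1] uncovered → point at 1; [4,7] uncovered → point at 7; [12,13] uncovered → point at 13; [20,21] uncovered → point at 21; [22,25] uncovered → point at 25.
Points: 1, 7, 13, 21, 25 (5 total).

5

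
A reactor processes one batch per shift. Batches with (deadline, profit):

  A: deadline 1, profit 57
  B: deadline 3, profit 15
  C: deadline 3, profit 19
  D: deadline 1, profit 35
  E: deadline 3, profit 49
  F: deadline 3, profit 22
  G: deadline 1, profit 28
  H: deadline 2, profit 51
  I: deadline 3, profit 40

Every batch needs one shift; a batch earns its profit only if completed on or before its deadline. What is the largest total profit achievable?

157

Take jobs in profit order; each goes to the latest open slot no later than its deadline.
Profit order: A=57 H=51 E=49 I=40 D=35 G=28 F=22 C=19 B=15
Assign: A→slot 1, H→slot 2, E→slot 3, I skipped, D skipped, G skipped, F skipped, C skipped, B skipped.
Slots: [1:A] [2:H] [3:E]
Profit = 57 + 51 + 49 = 157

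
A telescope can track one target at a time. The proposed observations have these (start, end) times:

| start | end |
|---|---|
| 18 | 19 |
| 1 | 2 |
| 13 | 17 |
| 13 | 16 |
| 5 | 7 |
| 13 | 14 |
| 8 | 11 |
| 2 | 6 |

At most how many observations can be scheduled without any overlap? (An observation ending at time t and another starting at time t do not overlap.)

Sort by end time and greedily take each interval whose start is ≥ the last chosen end.
By end time: (1,2), (2,6), (5,7), (8,11), (13,14), (13,16), (13,17), (18,19).
Pick (1,2); next start ≥ 2 → (2,6); next start ≥ 6 → (8,11); next start ≥ 11 → (13,14); next start ≥ 14 → (18,19).
Selected 5 observations.

5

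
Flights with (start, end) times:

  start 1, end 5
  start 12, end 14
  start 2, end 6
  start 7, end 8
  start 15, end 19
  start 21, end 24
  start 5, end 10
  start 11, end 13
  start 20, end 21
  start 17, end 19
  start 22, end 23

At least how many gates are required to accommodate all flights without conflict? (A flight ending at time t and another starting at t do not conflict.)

2

starts: [1, 2, 5, 7, 11, 12, 15, 17, 20, 21, 22]
ends:   [5, 6, 8, 10, 13, 14, 19, 19, 21, 23, 24]
s1→1 s2→2  — peak 2.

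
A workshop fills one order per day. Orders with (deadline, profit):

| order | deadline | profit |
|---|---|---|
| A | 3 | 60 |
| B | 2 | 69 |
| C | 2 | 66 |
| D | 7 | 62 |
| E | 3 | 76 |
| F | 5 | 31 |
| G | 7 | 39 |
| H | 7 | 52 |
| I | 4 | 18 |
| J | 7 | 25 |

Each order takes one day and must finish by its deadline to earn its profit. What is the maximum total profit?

395

Take jobs in profit order; each goes to the latest open slot no later than its deadline.
Profit order: E=76 B=69 C=66 D=62 A=60 H=52 G=39 F=31 J=25 I=18
Assign: E→slot 3, B→slot 2, C→slot 1, D→slot 7, A skipped, H→slot 6, G→slot 5, F→slot 4, J skipped, I skipped.
Slots: [1:C] [2:B] [3:E] [4:F] [5:G] [6:H] [7:D]
Profit = 66 + 69 + 76 + 31 + 39 + 52 + 62 = 395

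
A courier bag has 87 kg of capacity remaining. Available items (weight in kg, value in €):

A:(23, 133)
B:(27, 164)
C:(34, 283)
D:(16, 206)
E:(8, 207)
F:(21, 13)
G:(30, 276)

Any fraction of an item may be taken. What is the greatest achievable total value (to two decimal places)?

963.68

Sort by value per unit weight and fill in that order.
Order: E (207/8=25.88) > D (206/16=12.88) > G (276/30=9.20) > C (283/34=8.32) > B (164/27=6.07) > A (133/23=5.78) > F (13/21=0.62)
Fill: take E (8 @ 207) → take D (16 @ 206) → take G (30 @ 276) → take 33/34 of C → 274.68; 87/87 used.
Total value = 963.68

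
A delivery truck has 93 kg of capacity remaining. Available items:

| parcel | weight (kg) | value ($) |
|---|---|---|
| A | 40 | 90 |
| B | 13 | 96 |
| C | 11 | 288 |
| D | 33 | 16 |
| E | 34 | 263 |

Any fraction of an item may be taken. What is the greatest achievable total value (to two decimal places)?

Sort by value per unit weight and fill in that order.
Order: C (288/11=26.18) > E (263/34=7.74) > B (96/13=7.38) > A (90/40=2.25) > D (16/33=0.48)
Fill: take C (11 @ 288) → take E (34 @ 263) → take B (13 @ 96) → take 35/40 of A → 78.75; 93/93 used.
Total value = 725.75

725.75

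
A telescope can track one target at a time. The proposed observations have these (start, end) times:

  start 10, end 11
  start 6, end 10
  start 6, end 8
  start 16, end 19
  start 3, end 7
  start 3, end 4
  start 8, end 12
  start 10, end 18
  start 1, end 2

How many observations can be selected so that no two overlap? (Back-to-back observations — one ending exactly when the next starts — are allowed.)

By end time: (1,2), (3,4), (3,7), (6,8), (6,10), (10,11), (8,12), (10,18), (16,19).
Pick (1,2); next start ≥ 2 → (3,4); next start ≥ 4 → (6,8); next start ≥ 8 → (10,11); next start ≥ 11 → (16,19).
Selected 5 observations.

5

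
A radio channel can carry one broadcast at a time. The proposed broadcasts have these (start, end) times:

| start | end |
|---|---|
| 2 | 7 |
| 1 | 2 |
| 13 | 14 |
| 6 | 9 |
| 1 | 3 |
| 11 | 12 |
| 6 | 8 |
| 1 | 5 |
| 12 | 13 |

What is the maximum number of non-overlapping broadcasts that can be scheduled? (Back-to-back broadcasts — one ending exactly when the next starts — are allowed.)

5

Sorted by end: (1,2)  (1,3)  (1,5)  (2,7)  (6,8)  (6,9)  (11,12)  (12,13)  (13,14)
take (1,2); skip (1,5); take (2,7); skip (6,9); take (11,12); take (12,13); take (13,14).
Selected 5 broadcasts.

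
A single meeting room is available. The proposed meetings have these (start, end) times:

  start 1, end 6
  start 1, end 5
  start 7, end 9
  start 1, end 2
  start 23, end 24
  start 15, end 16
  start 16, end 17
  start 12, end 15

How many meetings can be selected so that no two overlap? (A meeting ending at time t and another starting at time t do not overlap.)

Greedy by earliest finish: after sorting by end time, pick each interval compatible with the last pick.
Sorted by end: (1,2)  (1,5)  (1,6)  (7,9)  (12,15)  (15,16)  (16,17)  (23,24)
take (1,2); take (7,9); take (12,15); take (15,16); take (16,17); take (23,24).
Selected 6 meetings.

6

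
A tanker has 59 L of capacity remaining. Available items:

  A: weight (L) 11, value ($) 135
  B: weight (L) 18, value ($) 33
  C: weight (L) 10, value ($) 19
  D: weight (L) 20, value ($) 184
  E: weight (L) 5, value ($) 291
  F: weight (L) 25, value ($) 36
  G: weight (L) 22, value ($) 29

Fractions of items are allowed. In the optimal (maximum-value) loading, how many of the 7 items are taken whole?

4

Order: E (291/5=58.20) > A (135/11=12.27) > D (184/20=9.20) > C (19/10=1.90) > B (33/18=1.83) > F (36/25=1.44) > G (29/22=1.32)
Fill: take E (5 @ 291) → take A (11 @ 135) → take D (20 @ 184) → take C (10 @ 19) → take 13/18 of B → 23.83; 59/59 used.
4 item(s) taken whole; one partial (take 13/18 of B).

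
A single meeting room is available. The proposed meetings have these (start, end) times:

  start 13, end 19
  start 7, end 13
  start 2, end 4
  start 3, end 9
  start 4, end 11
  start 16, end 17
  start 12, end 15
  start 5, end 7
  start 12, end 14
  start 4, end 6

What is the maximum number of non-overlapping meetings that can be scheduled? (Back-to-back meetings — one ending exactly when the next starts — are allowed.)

4

By end time: (2,4), (4,6), (5,7), (3,9), (4,11), (7,13), (12,14), (12,15), (16,17), (13,19).
Pick (2,4); next start ≥ 4 → (4,6); next start ≥ 6 → (7,13); next start ≥ 13 → (16,17).
Selected 4 meetings.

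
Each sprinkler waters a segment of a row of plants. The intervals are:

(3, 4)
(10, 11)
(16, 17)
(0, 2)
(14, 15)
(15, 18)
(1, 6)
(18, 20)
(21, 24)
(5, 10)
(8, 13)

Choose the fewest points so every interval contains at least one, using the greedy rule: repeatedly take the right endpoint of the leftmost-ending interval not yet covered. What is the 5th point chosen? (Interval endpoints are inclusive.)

17

Sort by right endpoint; whenever an interval is uncovered, place a point at its right end.
By right end: [0,2]  [3,4]  [1,6]  [5,10]  [10,11]  [8,13]  [14,15]  [16,17]  [15,18]  [18,20]  [21,24]
[0,2] uncovered → point at 2; [3,4] uncovered → point at 4; [5,10] uncovered → point at 10; [14,15] uncovered → point at 15; [16,17] uncovered → point at 17; [18,20] uncovered → point at 20; [21,24] uncovered → point at 24.
Points: 2, 4, 10, 15, 17, 20, 24 (7 total).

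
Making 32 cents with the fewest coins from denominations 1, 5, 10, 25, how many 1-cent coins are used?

Greedy: take as many of the largest coin as possible, then repeat with the remainder.
32 = 1×25 + 1×5 + 2×1
Count of 1: 2

2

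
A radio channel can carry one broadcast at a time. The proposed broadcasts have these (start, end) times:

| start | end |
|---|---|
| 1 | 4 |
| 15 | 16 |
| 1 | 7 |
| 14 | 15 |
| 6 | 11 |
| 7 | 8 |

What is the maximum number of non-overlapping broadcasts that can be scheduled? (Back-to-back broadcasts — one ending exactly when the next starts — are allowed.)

Sort by end time and greedily take each interval whose start is ≥ the last chosen end.
By end time: (1,4), (1,7), (7,8), (6,11), (14,15), (15,16).
Pick (1,4); next start ≥ 4 → (7,8); next start ≥ 8 → (14,15); next start ≥ 15 → (15,16).
Selected 4 broadcasts.

4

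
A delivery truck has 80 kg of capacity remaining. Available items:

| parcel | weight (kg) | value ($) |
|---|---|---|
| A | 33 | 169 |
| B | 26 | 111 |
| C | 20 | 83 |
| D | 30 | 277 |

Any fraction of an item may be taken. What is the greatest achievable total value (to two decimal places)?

Ratios (sorted): D 9.23, A 5.12, B 4.27, C 4.15
take D (30 @ 277); take A (33 @ 169); take 17/26 of B → 72.58. Capacity used 80/80.
Total value = 518.58

518.58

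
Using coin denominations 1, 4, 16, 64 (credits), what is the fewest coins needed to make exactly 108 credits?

6

108 = 1×64 + 2×16 + 3×4
Total coins = 1 + 2 + 3 = 6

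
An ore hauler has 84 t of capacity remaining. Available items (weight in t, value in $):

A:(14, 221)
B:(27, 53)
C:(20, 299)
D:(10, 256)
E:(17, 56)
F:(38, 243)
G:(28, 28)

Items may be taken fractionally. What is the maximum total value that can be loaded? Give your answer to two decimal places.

1025.59

Greedy by value/weight ratio, highest first.
Order: D (256/10=25.60) > A (221/14=15.79) > C (299/20=14.95) > F (243/38=6.39) > E (56/17=3.29) > B (53/27=1.96) > G (28/28=1.00)
Fill: take D (10 @ 256) → take A (14 @ 221) → take C (20 @ 299) → take F (38 @ 243) → take 2/17 of E → 6.59; 84/84 used.
Total value = 1025.59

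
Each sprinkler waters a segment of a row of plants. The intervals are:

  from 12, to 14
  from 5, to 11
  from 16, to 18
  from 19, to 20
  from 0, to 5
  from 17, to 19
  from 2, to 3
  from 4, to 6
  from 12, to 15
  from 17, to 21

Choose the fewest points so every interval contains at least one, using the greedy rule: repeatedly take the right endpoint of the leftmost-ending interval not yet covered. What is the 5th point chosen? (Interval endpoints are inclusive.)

Process intervals by earliest right end; each time one isn't hit yet, stab at its right endpoint.
Sorted: [2,3] [0,5] [4,6] [5,11] [12,14] [12,15] [16,18] [17,19] [19,20] [17,21]
{[2,3],[0,5]} hit by 3; {[4,6],[5,11]} hit by 6; {[12,14],[12,15]} hit by 14; {[16,18],[17,19]} hit by 18; {[19,20],[17,21]} hit by 20.
Points: 3, 6, 14, 18, 20 (5 total).

20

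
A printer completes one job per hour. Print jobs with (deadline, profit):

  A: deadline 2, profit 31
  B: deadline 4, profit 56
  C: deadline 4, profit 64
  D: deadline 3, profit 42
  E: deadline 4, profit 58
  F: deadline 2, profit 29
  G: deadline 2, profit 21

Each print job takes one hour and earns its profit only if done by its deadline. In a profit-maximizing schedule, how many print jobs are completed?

Sort by profit descending; place each in the latest free slot ≤ its deadline.
By profit: C(d4,64), E(d4,58), B(d4,56), D(d3,42), A(d2,31), F(d2,29), G(d2,21)
C→slot 4; E→slot 3; B→slot 2; D→slot 1; A skipped; F skipped; G skipped.
4 of 7 scheduled.

4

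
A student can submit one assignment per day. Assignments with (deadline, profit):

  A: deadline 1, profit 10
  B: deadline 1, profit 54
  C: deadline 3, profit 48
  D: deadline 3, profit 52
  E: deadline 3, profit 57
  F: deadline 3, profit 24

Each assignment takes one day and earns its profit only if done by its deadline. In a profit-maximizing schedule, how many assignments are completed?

3

By profit: E(d3,57), B(d1,54), D(d3,52), C(d3,48), F(d3,24), A(d1,10)
E→slot 3; B→slot 1; D→slot 2; C skipped; F skipped; A skipped.
3 of 6 scheduled.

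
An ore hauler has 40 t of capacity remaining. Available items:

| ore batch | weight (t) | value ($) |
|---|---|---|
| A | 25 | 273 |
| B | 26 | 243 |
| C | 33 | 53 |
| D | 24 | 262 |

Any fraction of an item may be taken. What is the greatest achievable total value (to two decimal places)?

436.75

Greedy by value/weight ratio, highest first.
Order: A (273/25=10.92) > D (262/24=10.92) > B (243/26=9.35) > C (53/33=1.61)
Fill: take A (25 @ 273) → take 15/24 of D → 163.75; 40/40 used.
Total value = 436.75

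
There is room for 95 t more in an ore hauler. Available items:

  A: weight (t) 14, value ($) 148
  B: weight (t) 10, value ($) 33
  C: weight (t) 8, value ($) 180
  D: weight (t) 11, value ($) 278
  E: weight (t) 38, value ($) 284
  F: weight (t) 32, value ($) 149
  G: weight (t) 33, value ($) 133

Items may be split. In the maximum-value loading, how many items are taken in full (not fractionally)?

Greedy by value/weight ratio, highest first.
Ratios (sorted): D 25.27, C 22.50, A 10.57, E 7.47, F 4.66, G 4.03, B 3.30
take D (11 @ 278); take C (8 @ 180); take A (14 @ 148); take E (38 @ 284); take 24/32 of F → 111.75. Capacity used 95/95.
4 item(s) taken whole; one partial (take 24/32 of F).

4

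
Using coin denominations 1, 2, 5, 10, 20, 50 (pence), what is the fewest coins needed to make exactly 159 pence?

Use the largest denomination that fits, subtract, and repeat.
159 − 3×50→9 − 1×5→4 − 2×2→0
Total coins = 3 + 1 + 2 = 6

6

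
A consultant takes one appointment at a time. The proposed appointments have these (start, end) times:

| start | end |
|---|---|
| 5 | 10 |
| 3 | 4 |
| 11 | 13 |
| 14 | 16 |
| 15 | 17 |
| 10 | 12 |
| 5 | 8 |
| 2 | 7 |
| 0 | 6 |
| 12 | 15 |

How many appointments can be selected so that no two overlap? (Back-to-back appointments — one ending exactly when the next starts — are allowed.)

Sort by end time and greedily take each interval whose start is ≥ the last chosen end.
By end time: (3,4), (0,6), (2,7), (5,8), (5,10), (10,12), (11,13), (12,15), (14,16), (15,17).
Pick (3,4); next start ≥ 4 → (5,8); next start ≥ 8 → (10,12); next start ≥ 12 → (12,15); next start ≥ 15 → (15,17).
Selected 5 appointments.

5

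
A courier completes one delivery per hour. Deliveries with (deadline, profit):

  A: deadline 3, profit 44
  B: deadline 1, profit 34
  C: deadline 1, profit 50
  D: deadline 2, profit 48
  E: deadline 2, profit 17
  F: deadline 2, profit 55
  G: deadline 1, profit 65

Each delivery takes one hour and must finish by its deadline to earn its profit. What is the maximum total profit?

Profit order: G=65 F=55 C=50 D=48 A=44 B=34 E=17
Assign: G→slot 1, F→slot 2, C skipped, D skipped, A→slot 3, B skipped, E skipped.
Slots: [1:G] [2:F] [3:A]
Profit = 65 + 55 + 44 = 164

164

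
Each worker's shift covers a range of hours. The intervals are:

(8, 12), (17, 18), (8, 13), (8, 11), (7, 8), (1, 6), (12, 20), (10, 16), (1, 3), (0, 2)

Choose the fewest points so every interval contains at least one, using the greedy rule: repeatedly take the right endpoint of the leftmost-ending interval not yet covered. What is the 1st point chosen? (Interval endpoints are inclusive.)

Process intervals by earliest right end; each time one isn't hit yet, stab at its right endpoint.
Sorted: [0,2] [1,3] [1,6] [7,8] [8,11] [8,12] [8,13] [10,16] [17,18] [12,20]
{[0,2],[1,3],[1,6]} hit by 2; {[7,8],[8,11],[8,12],[8,13]} hit by 8; {[10,16]} hit by 16; {[17,18],[12,20]} hit by 18.
Points: 2, 8, 16, 18 (4 total).

2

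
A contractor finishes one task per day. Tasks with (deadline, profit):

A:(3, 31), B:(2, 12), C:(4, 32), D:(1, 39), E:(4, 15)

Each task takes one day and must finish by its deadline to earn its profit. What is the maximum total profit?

By profit: D(d1,39), C(d4,32), A(d3,31), E(d4,15), B(d2,12)
D→slot 1; C→slot 4; A→slot 3; E→slot 2; B skipped.
Profit = 39 + 15 + 31 + 32 = 117

117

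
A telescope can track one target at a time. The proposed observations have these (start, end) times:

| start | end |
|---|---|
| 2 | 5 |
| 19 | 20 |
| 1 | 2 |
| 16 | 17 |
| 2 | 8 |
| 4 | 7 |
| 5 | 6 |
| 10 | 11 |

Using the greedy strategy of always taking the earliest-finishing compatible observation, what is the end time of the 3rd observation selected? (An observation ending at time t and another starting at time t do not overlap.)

6

Greedy by earliest finish: after sorting by end time, pick each interval compatible with the last pick.
Sorted by end: (1,2)  (2,5)  (5,6)  (4,7)  (2,8)  (10,11)  (16,17)  (19,20)
take (1,2); take (2,5); take (5,6); take (10,11); take (16,17); take (19,20).
Selected: (1,2) (2,5) (5,6) (10,11) (16,17) (19,20)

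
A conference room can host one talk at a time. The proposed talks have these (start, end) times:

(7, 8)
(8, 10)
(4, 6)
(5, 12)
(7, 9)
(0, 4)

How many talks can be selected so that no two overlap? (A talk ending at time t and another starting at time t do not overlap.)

By end time: (0,4), (4,6), (7,8), (7,9), (8,10), (5,12).
Pick (0,4); next start ≥ 4 → (4,6); next start ≥ 6 → (7,8); next start ≥ 8 → (8,10).
Selected 4 talks.

4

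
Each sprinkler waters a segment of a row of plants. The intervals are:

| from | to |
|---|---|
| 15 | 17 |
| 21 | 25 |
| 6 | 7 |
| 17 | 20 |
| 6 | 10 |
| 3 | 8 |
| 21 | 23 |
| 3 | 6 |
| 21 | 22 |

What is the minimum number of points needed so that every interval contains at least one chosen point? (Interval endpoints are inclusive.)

3

Process intervals by earliest right end; each time one isn't hit yet, stab at its right endpoint.
Sorted: [3,6] [6,7] [3,8] [6,10] [15,17] [17,20] [21,22] [21,23] [21,25]
{[3,6],[6,7],[3,8],[6,10]} hit by 6; {[15,17],[17,20]} hit by 17; {[21,22],[21,23],[21,25]} hit by 22.
Points: 6, 17, 22 (3 total).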